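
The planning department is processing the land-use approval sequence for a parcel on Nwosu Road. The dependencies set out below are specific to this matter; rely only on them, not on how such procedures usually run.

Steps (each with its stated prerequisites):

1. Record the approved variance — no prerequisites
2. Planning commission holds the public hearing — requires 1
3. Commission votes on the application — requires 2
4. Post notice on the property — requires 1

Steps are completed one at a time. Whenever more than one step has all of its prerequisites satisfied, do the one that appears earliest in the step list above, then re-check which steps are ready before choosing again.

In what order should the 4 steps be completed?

1 2 3 4

1 is the only step with nothing outstanding, so it goes first.
Ready: 2 and 4. 2 is listed earlier → 2.
3 now also ready, so the ready set is {3, 4}; 3 is listed earlier → 3.
That leaves 4 as the only ready step → 4.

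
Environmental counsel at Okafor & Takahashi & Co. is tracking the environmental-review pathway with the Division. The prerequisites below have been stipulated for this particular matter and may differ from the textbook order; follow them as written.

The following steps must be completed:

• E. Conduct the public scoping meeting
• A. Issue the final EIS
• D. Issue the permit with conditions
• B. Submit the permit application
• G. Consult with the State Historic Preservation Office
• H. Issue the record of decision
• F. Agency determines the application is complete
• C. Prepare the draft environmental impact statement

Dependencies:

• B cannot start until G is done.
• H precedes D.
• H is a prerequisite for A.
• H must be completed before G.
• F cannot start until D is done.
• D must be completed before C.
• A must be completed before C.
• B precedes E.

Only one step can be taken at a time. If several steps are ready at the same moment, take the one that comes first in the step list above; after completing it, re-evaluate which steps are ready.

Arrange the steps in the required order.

Only H has no prerequisites, so it is first.
Ready: A, D and G. A is listed earlier → A.
Ready: D and G. D is listed earlier → D.
F and C now also ready, so the ready set is {G, F, C}; G is listed earlier → G.
Now B, F and C have their prerequisites met. B is listed earlier, so B next.
E now also ready, so the ready set is {E, F, C}; E is listed earlier → E.
Ready: F and C. F is listed earlier → F.
C is the only step now ready → C.

H A D G B E F C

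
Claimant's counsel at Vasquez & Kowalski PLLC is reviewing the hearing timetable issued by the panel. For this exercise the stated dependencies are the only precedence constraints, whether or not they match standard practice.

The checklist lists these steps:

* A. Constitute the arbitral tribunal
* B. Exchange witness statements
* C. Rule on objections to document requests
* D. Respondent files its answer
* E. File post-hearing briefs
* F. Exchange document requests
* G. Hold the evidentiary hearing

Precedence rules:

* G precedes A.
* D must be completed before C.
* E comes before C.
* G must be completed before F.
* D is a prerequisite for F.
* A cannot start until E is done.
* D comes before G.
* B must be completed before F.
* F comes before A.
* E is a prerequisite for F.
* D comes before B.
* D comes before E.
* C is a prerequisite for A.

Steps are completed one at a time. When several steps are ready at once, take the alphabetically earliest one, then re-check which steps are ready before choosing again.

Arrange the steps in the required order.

Only D has no prerequisites, so it is first.
B, E and G are all available; B has the earlier label → B.
Ready: E and G. E has the earlier label → E.
Ready: C and G. C has the earlier label → C.
G needed D, now all done → G.
F needed B, D, E and G, now all done → F.
A is the only step now ready → A.

D, B, E, C, G, F, A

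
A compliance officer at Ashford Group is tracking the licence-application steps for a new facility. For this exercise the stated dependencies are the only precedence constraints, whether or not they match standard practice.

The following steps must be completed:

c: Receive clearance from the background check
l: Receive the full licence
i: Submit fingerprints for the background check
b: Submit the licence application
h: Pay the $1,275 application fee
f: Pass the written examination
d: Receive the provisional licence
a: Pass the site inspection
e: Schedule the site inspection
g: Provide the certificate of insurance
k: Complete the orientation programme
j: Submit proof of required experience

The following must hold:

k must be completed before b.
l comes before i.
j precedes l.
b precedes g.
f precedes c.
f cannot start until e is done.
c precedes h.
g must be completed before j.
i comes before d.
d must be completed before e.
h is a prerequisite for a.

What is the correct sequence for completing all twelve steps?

Only k has no prerequisites, so it is first.
That leaves b as the only ready step → b.
That leaves g as the only ready step → g.
That leaves j as the only ready step → j.
l is the only step now ready → l.
i is the only step now ready → i.
Next only d has its prerequisites met → d.
e needed d, now all done → e.
f needed e, now all done → f.
That leaves c as the only ready step → c.
h needed c, now all done → h.
a needed h, now all done → a.

k → b → g → j → l → i → d → e → f → c → h → a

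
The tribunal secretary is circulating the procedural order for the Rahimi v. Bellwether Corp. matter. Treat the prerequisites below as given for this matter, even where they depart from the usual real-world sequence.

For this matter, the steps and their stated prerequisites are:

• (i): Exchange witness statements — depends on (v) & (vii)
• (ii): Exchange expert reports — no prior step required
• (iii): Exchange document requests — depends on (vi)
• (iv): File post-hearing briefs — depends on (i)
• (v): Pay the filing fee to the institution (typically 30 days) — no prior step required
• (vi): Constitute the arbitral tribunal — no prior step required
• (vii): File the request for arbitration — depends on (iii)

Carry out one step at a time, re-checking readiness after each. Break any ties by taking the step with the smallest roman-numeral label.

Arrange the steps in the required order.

(ii) → (v) → (vi) → (iii) → (vii) → (i) → (iv)

(ii), (v) and (vi) have no prerequisites; (ii) has the earlier label, so (ii) is first.
Ready: (v) and (vi). (v) has the earlier label → (v).
That leaves (vi) as the only ready step → (vi).
That leaves (iii) as the only ready step → (iii).
That leaves (vii) as the only ready step → (vii).
(i) is the only step now ready → (i).
(iv) needed (i), now all done → (iv).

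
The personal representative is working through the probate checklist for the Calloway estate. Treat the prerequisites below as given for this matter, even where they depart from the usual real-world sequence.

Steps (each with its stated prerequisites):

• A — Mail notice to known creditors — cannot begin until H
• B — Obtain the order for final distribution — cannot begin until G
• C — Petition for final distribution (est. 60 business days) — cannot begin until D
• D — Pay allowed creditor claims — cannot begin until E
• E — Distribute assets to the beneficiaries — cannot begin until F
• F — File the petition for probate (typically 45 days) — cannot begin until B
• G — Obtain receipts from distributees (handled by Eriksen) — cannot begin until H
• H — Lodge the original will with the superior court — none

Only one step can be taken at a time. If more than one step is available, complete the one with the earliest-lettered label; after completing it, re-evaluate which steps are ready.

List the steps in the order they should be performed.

H has no prerequisites → H first.
Now A and G have their prerequisites met. A has the earlier label, so A next.
G needed H, now all done → G.
B is the only step now ready → B.
F needed B, now all done → F.
E needed F, now all done → E.
D needed E, now all done → D.
That leaves C as the only ready step → C.

H A G B F E D C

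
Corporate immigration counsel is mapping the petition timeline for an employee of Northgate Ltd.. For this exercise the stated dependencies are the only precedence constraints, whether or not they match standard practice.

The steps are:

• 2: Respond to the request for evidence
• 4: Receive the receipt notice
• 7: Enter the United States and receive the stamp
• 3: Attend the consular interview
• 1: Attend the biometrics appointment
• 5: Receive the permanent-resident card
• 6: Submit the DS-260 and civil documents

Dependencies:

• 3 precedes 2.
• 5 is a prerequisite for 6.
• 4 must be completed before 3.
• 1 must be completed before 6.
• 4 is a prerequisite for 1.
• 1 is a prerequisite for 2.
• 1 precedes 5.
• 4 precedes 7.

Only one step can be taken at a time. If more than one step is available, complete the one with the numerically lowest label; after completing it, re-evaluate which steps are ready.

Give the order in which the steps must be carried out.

4, 1, 3, 2, 5, 6, 7

4 is the only step with nothing outstanding, so it goes first.
Now 1, 3 and 7 have their prerequisites met. 1 has the earlier label, so 1 next.
5 now also ready, so the ready set is {3, 5, 7}; 3 has the earlier label → 3.
Ready: 2, 5 and 7. 2 has the earlier label → 2.
Now 5 and 7 have their prerequisites met. 5 has the earlier label, so 5 next.
Now 6 and 7 have their prerequisites met. 6 has the earlier label, so 6 next.
That leaves 7 as the only ready step → 7.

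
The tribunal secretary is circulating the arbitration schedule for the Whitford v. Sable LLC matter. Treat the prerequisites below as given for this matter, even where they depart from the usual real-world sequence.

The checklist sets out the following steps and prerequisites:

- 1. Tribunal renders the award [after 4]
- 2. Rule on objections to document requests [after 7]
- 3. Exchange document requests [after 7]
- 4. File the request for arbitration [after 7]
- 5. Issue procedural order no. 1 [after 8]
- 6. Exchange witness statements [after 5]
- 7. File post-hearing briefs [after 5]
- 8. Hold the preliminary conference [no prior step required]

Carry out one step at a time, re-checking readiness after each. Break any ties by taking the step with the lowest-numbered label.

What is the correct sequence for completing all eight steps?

8, 5, 6, 7, 2, 3, 4, 1

Only 8 has no prerequisites, so it is first.
5 needed 8, now all done → 5.
Now 6 and 7 have their prerequisites met. 6 has the earlier label, so 6 next.
7 needed 5, now all done → 7.
2, 3 and 4 are all available; 2 has the earlier label → 2.
3 and 4 are both available; 3 has the earlier label → 3.
4 needed 7, now all done → 4.
1 is the only step now ready → 1.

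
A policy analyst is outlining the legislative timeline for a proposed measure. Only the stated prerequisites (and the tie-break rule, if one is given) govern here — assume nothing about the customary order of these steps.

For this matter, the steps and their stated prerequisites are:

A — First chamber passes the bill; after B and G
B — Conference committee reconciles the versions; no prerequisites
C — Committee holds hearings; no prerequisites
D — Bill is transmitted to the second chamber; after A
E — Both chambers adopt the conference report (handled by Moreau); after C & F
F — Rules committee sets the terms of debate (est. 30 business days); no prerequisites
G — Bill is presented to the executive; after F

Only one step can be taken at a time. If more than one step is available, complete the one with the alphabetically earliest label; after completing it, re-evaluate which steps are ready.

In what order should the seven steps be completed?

B C F E G A D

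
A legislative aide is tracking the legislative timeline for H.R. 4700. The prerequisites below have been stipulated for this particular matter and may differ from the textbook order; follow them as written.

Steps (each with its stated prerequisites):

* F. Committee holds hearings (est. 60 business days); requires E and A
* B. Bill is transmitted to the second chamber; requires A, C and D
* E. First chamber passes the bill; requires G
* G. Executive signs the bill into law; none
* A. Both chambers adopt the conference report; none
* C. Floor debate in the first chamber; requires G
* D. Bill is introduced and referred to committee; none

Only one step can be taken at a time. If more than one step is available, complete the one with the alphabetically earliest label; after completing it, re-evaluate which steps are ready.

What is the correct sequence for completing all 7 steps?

A D G C B E F

A, D and G have no prerequisites; A has the earlier label, so A is first.
Now D and G have their prerequisites met. D has the earlier label, so D next.
G is the only step now ready → G.
C and E are both available; C has the earlier label → C.
B now also ready, so the ready set is {B, E}; B has the earlier label → B.
E needed G, now all done → E.
That leaves F as the only ready step → F.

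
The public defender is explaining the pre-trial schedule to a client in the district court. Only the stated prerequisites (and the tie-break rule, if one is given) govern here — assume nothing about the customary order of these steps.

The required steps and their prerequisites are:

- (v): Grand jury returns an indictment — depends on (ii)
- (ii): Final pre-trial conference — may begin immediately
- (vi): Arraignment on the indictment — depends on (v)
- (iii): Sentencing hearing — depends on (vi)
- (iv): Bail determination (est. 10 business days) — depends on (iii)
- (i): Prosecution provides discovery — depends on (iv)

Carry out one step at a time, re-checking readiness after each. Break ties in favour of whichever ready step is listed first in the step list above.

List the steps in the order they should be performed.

(ii), (v), (vi), (iii), (iv), (i)

(ii) has no prerequisites → (ii) first.
(v) needed (ii), now all done → (v).
That leaves (vi) as the only ready step → (vi).
(iii) is the only step now ready → (iii).
That leaves (iv) as the only ready step → (iv).
That leaves (i) as the only ready step → (i).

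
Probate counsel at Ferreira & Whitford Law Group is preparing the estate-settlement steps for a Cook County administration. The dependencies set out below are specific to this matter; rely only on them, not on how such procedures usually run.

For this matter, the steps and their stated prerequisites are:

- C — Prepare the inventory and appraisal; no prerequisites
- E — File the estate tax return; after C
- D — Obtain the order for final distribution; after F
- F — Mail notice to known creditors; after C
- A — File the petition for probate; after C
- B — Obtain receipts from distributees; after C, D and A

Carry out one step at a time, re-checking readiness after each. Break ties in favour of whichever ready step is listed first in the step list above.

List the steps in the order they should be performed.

C E F D A B

C has no prerequisites → C first.
E, F and A are all available; E is listed earlier → E.
Now F and A have their prerequisites met. F is listed earlier, so F next.
Now D and A have their prerequisites met. D is listed earlier, so D next.
That leaves A as the only ready step → A.
B needed C, D and A, now all done → B.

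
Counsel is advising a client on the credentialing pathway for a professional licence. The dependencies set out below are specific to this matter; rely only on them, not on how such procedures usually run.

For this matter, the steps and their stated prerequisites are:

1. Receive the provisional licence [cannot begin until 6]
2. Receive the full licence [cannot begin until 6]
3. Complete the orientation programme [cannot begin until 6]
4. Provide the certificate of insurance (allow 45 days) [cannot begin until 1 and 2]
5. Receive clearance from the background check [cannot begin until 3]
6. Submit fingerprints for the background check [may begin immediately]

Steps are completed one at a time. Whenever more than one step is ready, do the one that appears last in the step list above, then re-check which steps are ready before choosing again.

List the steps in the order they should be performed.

6, 3, 5, 2, 1, 4

6 has no prerequisites → 6 first.
3, 2 and 1 are all available; 3 is listed later → 3.
Ready: 5, 2 and 1. 5 is listed later → 5.
Ready: 2 and 1. 2 is listed later → 2.
Next only 1 has its prerequisites met → 1.
4 needed 2 and 1, now all done → 4.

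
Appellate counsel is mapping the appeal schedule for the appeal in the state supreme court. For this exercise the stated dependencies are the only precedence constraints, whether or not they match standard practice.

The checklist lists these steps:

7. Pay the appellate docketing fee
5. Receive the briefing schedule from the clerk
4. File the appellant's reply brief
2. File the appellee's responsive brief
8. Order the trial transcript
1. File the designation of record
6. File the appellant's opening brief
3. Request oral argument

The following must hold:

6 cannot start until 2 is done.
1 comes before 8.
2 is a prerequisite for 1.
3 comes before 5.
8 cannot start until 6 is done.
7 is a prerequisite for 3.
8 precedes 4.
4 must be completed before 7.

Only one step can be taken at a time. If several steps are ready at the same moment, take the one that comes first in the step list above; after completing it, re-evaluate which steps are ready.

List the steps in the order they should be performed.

2, 1, 6, 8, 4, 7, 3, 5

2 has no prerequisites → 2 first.
Ready: 1 and 6. 1 is listed earlier → 1.
6 needed 2, now all done → 6.
8 is the only step now ready → 8.
4 is the only step now ready → 4.
7 needed 4, now all done → 7.
Next only 3 has its prerequisites met → 3.
That leaves 5 as the only ready step → 5.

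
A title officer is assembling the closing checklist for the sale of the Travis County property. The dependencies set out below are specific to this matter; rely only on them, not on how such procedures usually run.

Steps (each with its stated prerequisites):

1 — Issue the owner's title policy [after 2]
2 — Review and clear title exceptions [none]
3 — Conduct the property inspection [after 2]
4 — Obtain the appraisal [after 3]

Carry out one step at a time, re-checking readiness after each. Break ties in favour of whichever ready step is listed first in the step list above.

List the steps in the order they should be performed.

2 1 3 4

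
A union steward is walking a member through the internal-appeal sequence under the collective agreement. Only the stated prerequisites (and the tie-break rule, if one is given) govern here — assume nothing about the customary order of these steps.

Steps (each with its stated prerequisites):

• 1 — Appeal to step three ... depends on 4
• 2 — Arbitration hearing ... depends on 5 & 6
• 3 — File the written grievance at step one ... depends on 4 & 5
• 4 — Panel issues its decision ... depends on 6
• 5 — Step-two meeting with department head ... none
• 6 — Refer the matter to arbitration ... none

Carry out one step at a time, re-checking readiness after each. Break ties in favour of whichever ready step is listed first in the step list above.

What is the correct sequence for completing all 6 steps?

Nothing is required for 5 and 6. 5 is listed earlier → 5 first.
Next only 6 has its prerequisites met → 6.
2 and 4 are both available; 2 is listed earlier → 2.
That leaves 4 as the only ready step → 4.
Now 1 and 3 have their prerequisites met. 1 is listed earlier, so 1 next.
That leaves 3 as the only ready step → 3.

5, 6, 2, 4, 1, 3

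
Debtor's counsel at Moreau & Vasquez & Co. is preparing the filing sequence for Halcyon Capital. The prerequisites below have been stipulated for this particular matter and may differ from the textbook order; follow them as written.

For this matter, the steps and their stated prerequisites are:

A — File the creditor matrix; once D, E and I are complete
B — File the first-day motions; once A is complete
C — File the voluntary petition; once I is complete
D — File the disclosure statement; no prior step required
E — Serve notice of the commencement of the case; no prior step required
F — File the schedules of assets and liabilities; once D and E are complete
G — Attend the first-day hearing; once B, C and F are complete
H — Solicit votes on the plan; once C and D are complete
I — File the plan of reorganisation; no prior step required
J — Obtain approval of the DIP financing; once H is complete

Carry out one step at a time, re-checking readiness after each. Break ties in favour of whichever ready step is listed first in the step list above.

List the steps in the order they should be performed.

Nothing is required for D, E and I. D is listed earlier → D first.
Now E and I have their prerequisites met. E is listed earlier, so E next.
Now F and I have their prerequisites met. F is listed earlier, so F next.
Next only I has its prerequisites met → I.
A and C are both available; A is listed earlier → A.
Ready: B and C. B is listed earlier → B.
Next only C has its prerequisites met → C.
G and H are both available; G is listed earlier → G.
That leaves H as the only ready step → H.
That leaves J as the only ready step → J.

D → E → F → I → A → B → C → G → H → J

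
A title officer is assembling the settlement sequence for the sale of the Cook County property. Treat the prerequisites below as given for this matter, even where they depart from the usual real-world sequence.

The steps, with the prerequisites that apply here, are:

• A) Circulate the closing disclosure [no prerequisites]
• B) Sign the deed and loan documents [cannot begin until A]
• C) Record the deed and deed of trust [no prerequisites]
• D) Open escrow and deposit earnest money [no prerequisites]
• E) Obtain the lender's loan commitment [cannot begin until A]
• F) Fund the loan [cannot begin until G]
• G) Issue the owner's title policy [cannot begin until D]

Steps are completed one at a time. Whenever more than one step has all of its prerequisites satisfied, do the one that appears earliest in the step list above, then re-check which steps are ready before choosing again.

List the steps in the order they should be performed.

Nothing is required for A, C and D. A is listed earlier → A first.
Ready: B, C, D and E. B is listed earlier → B.
C, D and E are all available; C is listed earlier → C.
Ready: D and E. D is listed earlier → D.
Ready: E and G. E is listed earlier → E.
That leaves G as the only ready step → G.
Next only F has its prerequisites met → F.

A B C D E G F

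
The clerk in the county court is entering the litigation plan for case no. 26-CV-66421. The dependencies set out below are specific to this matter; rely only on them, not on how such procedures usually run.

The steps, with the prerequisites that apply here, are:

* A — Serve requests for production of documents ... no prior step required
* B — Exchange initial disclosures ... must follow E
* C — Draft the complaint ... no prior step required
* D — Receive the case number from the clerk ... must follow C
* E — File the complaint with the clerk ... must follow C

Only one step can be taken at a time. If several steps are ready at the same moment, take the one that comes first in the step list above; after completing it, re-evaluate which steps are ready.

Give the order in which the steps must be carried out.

A and C have no prerequisites; A is listed earlier, so A is first.
Next only C has its prerequisites met → C.
D and E are both available; D is listed earlier → D.
Next only E has its prerequisites met → E.
Next only B has its prerequisites met → B.

A, C, D, E, B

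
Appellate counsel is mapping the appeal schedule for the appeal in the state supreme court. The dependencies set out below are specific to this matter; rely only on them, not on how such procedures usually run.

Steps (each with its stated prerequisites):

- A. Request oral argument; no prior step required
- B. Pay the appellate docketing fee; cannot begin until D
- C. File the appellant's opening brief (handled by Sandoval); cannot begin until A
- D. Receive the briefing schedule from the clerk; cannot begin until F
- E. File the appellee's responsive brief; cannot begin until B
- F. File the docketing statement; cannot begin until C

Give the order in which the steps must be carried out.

A, C, F, D, B, E

Only A has no prerequisites, so it is first.
C needed A, now all done → C.
F is the only step now ready → F.
D needed F, now all done → D.
B needed D, now all done → B.
Next only E has its prerequisites met → E.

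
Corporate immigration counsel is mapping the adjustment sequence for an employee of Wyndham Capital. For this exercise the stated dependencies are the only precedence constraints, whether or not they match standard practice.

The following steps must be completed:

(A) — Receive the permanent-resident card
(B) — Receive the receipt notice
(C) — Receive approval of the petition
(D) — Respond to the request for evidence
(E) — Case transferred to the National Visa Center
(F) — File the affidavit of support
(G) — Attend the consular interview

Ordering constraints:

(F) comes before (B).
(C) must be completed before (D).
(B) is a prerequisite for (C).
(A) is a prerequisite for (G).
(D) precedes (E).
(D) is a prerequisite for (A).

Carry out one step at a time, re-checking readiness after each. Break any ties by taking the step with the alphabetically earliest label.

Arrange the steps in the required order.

(F) is the only step with nothing outstanding, so it goes first.
(B) is the only step now ready → (B).
(C) needed (B), now all done → (C).
That leaves (D) as the only ready step → (D).
Ready: (A) and (E). (A) has the earlier label → (A).
(E) and (G) are both available; (E) has the earlier label → (E).
That leaves (G) as the only ready step → (G).

(F), (B), (C), (D), (A), (E), (G)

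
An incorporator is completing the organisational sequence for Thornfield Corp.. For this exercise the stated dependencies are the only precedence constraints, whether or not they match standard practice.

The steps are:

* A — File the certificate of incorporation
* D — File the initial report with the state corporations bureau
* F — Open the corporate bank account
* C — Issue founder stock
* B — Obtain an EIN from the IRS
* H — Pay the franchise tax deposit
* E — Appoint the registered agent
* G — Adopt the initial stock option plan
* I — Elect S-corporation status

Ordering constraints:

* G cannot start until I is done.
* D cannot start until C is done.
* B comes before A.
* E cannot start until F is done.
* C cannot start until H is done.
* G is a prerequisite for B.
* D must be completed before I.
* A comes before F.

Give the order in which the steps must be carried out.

H has no prerequisites → H first.
C needed H, now all done → C.
That leaves D as the only ready step → D.
I needed D, now all done → I.
That leaves G as the only ready step → G.
B needed G, now all done → B.
A is the only step now ready → A.
Next only F has its prerequisites met → F.
E needed F, now all done → E.

H, C, D, I, G, B, A, F, E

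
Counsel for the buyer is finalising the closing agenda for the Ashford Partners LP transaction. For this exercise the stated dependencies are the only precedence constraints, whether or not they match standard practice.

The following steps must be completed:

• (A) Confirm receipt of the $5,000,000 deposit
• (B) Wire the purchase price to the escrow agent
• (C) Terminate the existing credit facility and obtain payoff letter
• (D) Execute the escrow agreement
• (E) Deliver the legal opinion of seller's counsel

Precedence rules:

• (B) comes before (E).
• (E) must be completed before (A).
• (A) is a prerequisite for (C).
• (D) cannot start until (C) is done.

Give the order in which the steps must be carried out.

(B), (E), (A), (C), (D)

Only (B) has no prerequisites, so it is first.
Next only (E) has its prerequisites met → (E).
(A) needed (E), now all done → (A).
(C) needed (A), now all done → (C).
Next only (D) has its prerequisites met → (D).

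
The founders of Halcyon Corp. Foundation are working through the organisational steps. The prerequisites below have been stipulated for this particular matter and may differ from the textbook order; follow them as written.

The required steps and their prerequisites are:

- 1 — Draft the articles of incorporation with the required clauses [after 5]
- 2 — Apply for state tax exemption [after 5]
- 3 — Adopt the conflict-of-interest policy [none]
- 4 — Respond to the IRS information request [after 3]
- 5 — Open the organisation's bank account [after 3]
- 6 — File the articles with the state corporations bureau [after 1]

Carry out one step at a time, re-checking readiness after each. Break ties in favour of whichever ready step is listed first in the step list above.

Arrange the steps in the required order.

3 is the only step with nothing outstanding, so it goes first.
4 and 5 are both available; 4 is listed earlier → 4.
5 needed 3, now all done → 5.
Now 1 and 2 have their prerequisites met. 1 is listed earlier, so 1 next.
2 and 6 are both available; 2 is listed earlier → 2.
That leaves 6 as the only ready step → 6.

3 → 4 → 5 → 1 → 2 → 6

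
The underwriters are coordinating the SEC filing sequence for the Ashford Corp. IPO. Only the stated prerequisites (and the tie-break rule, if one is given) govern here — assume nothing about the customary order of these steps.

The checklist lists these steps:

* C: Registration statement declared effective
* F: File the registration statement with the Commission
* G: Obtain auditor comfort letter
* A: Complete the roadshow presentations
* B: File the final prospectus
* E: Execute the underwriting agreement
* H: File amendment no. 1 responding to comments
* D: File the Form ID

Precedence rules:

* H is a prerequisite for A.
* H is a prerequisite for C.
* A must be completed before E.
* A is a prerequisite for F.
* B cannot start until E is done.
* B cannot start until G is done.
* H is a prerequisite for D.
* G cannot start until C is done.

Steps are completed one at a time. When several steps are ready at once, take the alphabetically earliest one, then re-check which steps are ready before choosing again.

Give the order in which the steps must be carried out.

H has no prerequisites → H first.
Now A, C and D have their prerequisites met. A has the earlier label, so A next.
E and F now also ready, so the ready set is {C, D, E, F}; C has the earlier label → C.
G now also ready, so the ready set is {D, E, F, G}; D has the earlier label → D.
E, F and G are all available; E has the earlier label → E.
Ready: F and G. F has the earlier label → F.
G is the only step now ready → G.
B needed E and G, now all done → B.

H, A, C, D, E, F, G, B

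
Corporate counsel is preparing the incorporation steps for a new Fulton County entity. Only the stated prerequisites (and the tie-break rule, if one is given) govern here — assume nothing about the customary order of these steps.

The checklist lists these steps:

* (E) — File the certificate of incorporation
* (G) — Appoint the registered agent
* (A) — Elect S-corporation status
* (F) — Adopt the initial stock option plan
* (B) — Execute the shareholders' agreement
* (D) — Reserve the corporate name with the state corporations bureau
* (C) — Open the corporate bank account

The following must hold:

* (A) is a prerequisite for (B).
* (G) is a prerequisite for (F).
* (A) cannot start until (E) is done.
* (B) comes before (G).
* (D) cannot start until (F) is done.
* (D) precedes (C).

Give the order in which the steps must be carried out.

(E), (A), (B), (G), (F), (D), (C)

Only (E) has no prerequisites, so it is first.
Next only (A) has its prerequisites met → (A).
(B) needed (A), now all done → (B).
(G) needed (B), now all done → (G).
That leaves (F) as the only ready step → (F).
(D) needed (F), now all done → (D).
Next only (C) has its prerequisites met → (C).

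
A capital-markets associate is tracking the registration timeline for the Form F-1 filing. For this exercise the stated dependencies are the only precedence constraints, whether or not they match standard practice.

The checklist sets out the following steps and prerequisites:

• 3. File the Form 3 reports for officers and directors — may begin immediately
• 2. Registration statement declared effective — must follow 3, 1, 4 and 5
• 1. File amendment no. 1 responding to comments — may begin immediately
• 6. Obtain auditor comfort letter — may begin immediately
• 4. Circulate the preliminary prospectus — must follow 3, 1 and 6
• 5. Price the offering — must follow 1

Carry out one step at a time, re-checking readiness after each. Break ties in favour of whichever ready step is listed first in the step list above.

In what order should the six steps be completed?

3, 1 and 6 have no prerequisites; 3 is listed earlier, so 3 is first.
1 and 6 are both available; 1 is listed earlier → 1.
5 now also ready, so the ready set is {6, 5}; 6 is listed earlier → 6.
Now 4 and 5 have their prerequisites met. 4 is listed earlier, so 4 next.
That leaves 5 as the only ready step → 5.
That leaves 2 as the only ready step → 2.

3 → 1 → 6 → 4 → 5 → 2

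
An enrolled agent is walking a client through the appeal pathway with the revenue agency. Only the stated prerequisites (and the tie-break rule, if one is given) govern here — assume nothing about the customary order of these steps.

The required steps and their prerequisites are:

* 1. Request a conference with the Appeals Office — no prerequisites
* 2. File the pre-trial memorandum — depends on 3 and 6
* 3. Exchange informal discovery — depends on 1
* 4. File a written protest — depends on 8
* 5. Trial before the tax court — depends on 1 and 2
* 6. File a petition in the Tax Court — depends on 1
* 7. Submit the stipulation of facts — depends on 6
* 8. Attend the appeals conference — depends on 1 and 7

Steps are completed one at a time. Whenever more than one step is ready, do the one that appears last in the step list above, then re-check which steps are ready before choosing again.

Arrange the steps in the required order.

1 → 6 → 7 → 8 → 4 → 3 → 2 → 5

1 is the only step with nothing outstanding, so it goes first.
Now 6 and 3 have their prerequisites met. 6 is listed later, so 6 next.
7 now also ready, so the ready set is {7, 3}; 7 is listed later → 7.
Now 8 and 3 have their prerequisites met. 8 is listed later, so 8 next.
Ready: 4 and 3. 4 is listed later → 4.
3 needed 1, now all done → 3.
2 needed 6 and 3, now all done → 2.
Next only 5 has its prerequisites met → 5.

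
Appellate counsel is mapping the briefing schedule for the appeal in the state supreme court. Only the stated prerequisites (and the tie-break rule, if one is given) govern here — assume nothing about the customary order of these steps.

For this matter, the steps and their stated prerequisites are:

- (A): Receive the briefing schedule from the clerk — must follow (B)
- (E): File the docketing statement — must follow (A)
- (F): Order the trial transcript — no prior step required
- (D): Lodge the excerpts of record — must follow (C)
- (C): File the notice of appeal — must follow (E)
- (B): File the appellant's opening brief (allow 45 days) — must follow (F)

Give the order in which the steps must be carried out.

(F) is the only step with nothing outstanding, so it goes first.
(B) needed (F), now all done → (B).
Next only (A) has its prerequisites met → (A).
That leaves (E) as the only ready step → (E).
That leaves (C) as the only ready step → (C).
(D) needed (C), now all done → (D).

(F) (B) (A) (E) (C) (D)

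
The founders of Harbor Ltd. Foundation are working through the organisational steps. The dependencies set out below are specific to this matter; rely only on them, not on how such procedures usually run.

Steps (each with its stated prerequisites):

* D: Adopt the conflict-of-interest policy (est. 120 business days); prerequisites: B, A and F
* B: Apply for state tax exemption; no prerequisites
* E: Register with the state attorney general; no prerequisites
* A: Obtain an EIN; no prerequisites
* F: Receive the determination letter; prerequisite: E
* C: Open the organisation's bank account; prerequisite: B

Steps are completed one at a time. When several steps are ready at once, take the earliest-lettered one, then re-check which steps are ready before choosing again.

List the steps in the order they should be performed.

Nothing is required for A, B and E. A has the earlier label → A first.
Now B and E have their prerequisites met. B has the earlier label, so B next.
C now also ready, so the ready set is {C, E}; C has the earlier label → C.
That leaves E as the only ready step → E.
That leaves F as the only ready step → F.
That leaves D as the only ready step → D.

A → B → C → E → F → D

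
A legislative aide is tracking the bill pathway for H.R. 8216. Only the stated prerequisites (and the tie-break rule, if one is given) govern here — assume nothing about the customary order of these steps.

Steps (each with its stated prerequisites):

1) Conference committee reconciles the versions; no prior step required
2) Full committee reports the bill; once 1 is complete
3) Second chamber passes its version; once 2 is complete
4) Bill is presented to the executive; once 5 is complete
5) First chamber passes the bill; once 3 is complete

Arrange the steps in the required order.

1, 2, 3, 5, 4

1 has no prerequisites → 1 first.
2 is the only step now ready → 2.
That leaves 3 as the only ready step → 3.
That leaves 5 as the only ready step → 5.
Next only 4 has its prerequisites met → 4.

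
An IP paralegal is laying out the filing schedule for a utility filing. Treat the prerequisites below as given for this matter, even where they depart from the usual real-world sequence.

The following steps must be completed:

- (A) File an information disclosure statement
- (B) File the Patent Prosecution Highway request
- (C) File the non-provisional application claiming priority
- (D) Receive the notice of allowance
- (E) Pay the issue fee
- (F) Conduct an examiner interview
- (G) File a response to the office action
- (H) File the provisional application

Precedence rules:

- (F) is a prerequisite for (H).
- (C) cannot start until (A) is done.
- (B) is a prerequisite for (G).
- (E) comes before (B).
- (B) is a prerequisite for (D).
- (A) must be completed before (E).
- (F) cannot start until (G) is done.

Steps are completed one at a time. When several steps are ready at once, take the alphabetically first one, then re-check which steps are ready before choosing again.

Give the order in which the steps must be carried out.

Only (A) has no prerequisites, so it is first.
Ready: (C) and (E). (C) has the earlier label → (C).
(E) is the only step now ready → (E).
(B) needed (E), now all done → (B).
Now (D) and (G) have their prerequisites met. (D) has the earlier label, so (D) next.
(G) needed (B), now all done → (G).
That leaves (F) as the only ready step → (F).
Next only (H) has its prerequisites met → (H).

(A) → (C) → (E) → (B) → (D) → (G) → (F) → (H)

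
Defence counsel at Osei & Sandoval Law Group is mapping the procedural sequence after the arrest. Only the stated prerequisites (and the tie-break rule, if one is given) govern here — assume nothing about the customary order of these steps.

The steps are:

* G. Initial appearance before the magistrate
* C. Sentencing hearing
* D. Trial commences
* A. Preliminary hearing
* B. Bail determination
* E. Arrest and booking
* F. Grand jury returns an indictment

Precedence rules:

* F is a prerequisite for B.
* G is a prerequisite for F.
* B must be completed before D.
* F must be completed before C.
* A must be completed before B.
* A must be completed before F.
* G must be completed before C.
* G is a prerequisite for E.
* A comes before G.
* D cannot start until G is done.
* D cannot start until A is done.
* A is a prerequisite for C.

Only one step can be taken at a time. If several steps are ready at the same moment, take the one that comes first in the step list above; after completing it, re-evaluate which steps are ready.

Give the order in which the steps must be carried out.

Only A has no prerequisites, so it is first.
G needed A, now all done → G.
E and F are both available; E is listed earlier → E.
F is the only step now ready → F.
Ready: C and B. C is listed earlier → C.
B is the only step now ready → B.
D is the only step now ready → D.

A, G, E, F, C, B, D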